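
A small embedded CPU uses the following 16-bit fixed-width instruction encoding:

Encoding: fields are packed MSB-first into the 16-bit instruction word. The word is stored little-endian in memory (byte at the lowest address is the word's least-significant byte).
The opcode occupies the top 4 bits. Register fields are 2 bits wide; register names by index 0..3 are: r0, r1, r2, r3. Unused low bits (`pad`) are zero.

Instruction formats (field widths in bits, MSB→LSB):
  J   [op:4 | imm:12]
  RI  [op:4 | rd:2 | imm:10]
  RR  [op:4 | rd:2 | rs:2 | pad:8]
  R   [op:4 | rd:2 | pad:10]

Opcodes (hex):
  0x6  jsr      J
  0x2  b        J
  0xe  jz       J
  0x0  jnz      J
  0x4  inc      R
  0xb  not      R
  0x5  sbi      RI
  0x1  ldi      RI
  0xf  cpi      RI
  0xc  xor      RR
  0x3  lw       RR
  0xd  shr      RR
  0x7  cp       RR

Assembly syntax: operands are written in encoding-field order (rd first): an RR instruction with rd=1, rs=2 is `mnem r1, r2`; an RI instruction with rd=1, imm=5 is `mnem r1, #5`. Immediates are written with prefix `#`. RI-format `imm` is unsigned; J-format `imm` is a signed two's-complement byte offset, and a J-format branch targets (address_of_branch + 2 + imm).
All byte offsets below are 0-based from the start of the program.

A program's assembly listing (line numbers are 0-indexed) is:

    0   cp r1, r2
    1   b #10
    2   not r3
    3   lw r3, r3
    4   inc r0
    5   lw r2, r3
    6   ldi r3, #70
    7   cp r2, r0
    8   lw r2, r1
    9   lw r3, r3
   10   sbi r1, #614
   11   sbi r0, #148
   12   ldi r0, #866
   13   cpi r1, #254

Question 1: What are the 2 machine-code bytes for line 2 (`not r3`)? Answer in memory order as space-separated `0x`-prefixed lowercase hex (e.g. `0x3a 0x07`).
0x00 0xbc

2. not fields op=0xb:4|rd=3:2|pad=0:10 → word bc00h → 00 bc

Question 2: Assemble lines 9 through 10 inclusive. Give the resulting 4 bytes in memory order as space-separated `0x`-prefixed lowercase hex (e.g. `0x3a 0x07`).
line 9 (lw): pack op=0x3:4|rd=3:2|rs=3:2|pad=0:8 = 0x3f00; little→ 00 3f
line 10 (sbi): pack op=0x5:4|rd=1:2|imm=614:10 = 0x5666; little→ 66 56

0x00 0x3f 0x66 0x56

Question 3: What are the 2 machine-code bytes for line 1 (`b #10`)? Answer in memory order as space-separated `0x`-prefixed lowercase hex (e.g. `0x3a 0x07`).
0x0a 0x20

L1: b op=0x2:4|imm=10:12 ⇒ 0x200a ⇒ little 0a 20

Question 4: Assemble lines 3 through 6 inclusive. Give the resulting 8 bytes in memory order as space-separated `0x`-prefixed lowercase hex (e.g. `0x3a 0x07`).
0x00 0x3f 0x00 0x40 0x00 0x3b 0x46 0x1c

line 3 (lw): pack op=0x3:4|rd=3:2|rs=3:2|pad=0:8 = 0x3f00; little→ 00 3f
line 4 (inc): pack op=0x4:4|rd=0:2|pad=0:10 = 0x4000; little→ 00 40
line 5 (lw): pack op=0x3:4|rd=2:2|rs=3:2|pad=0:8 = 0x3b00; little→ 00 3b
line 6 (ldi): pack op=0x1:4|rd=3:2|imm=70:10 = 0x1c46; little→ 46 1c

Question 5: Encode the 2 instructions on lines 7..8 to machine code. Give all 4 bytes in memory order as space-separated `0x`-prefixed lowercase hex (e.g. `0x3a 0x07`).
0x00 0x78 0x00 0x39

L7: cp op=0x7:4|rd=2:2|rs=0:2|pad=0:8 ⇒ 0x7800 ⇒ little 00 78
L8: lw op=0x3:4|rd=2:2|rs=1:2|pad=0:8 ⇒ 0x3900 ⇒ little 00 39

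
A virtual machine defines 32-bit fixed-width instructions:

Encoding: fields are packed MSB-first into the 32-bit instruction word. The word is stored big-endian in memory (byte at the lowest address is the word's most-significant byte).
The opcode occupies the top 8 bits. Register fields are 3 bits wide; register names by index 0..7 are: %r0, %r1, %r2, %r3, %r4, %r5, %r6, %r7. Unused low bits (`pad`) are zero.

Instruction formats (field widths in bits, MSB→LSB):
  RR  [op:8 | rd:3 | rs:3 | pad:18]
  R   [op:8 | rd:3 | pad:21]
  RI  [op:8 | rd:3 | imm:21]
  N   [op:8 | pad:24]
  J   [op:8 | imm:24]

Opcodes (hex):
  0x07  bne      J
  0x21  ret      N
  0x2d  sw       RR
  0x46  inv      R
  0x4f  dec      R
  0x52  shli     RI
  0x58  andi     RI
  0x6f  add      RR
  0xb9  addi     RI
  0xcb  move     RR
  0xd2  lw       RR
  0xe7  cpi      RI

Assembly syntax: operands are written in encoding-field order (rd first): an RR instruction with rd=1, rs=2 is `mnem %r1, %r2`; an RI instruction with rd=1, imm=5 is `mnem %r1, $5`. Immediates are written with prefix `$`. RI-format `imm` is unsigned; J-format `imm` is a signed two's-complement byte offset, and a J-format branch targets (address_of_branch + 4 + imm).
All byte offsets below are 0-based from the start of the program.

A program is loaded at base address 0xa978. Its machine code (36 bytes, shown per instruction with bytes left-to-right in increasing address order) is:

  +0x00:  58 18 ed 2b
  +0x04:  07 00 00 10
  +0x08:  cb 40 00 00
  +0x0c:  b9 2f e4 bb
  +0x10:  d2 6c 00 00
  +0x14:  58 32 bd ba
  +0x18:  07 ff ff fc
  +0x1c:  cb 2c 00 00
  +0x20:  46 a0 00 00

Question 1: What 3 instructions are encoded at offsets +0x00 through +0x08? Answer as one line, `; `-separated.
+0x00: 58 18 ed 2b ⇒ word 0x5818ed2b (big)
  op=0x5818ed2b>>24=0x58 ⇒ andi (RI)
  [23:21] rd=0 = %r0
  [20:0] imm=1633579 = $1633579
+0x04: 07 00 00 10 ⇒ word 0x07000010 (big)
  op=0x07000010>>24=0x7 ⇒ bne (J)
  [23:0] imm=16 = $16
+0x08: cb 40 00 00 ⇒ word 0xcb400000 (big)
  op=0xcb400000>>24=0xcb ⇒ move (RR)
  [23:21] rd=2 = %r2
  [20:18] rs=0 = %r0

andi %r0, $1633579; bne $16; move %r2, %r0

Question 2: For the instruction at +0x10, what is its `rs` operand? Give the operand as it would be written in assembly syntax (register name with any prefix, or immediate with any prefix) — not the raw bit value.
%r3

off 0x10: read d2 6c 00 00 as big → 0xd26c0000
  top 8b → 0xd2 → lw [RR]
  rd@[23:21]=0x3 ⇒ %r3
  rs@[20:18]=0x3 ⇒ %r3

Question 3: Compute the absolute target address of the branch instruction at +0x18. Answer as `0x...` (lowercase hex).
@+18  big-endian(07 ff ff fc) = 0x07fffffc
  op=0x07fffffc>>24=0x7 ⇒ bne (J)
  imm@[23:0]=0xfffffc (s24→-4) ⇒ $-4
  target = base 0xa978 + off 0x18 + 4 + imm -4 = 0xa990

0xa990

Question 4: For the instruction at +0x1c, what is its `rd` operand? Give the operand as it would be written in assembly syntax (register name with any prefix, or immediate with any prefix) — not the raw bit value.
off 0x1c: read cb 2c 00 00 as big → 0xcb2c0000
  opcode bits[31:24]=0xcb: move/RR
  rd@[23:21]=0x1 ⇒ %r1
  rs@[20:18]=0x3 ⇒ %r3

%r1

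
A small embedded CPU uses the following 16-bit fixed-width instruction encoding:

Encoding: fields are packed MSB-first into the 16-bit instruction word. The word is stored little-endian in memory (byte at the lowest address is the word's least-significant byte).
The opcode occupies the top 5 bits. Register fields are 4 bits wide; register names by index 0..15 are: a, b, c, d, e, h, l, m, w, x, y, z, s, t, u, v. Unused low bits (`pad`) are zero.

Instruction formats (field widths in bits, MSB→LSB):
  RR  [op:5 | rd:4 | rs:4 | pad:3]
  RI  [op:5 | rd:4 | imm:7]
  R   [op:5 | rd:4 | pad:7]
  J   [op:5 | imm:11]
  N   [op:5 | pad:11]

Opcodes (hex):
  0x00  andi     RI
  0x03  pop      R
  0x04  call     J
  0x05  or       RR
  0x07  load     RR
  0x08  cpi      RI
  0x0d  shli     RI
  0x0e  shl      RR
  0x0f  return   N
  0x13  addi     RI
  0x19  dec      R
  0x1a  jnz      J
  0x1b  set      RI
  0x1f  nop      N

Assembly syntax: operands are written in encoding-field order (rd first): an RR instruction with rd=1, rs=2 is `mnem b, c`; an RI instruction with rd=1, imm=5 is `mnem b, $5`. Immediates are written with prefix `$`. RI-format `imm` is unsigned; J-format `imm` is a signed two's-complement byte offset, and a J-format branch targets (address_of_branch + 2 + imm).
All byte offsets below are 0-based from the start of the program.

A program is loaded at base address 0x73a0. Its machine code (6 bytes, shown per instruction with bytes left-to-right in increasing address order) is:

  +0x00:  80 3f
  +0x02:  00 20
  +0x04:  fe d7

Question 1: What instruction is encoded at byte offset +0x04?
jnz $-2

off 0x04: read fe d7 as little → 0xd7fe
  top 5b → 0x1a → jnz [J]
  imm: (w>>0)&0x7ff=0x7fe (s11→-2) → $-2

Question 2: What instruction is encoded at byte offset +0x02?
call $0

[02] 00 20 → 0x2000
  top 5b → 0x4 → call [J]
  imm: (w>>0)&0x7ff=0x0 → $0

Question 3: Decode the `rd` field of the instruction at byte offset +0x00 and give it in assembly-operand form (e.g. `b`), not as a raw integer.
off 0x00: read 80 3f as little → 0x3f80
  opcode bits[15:11]=0x7: load/RR
  rd: (w>>7)&0xf=0xf → v
  rs: (w>>3)&0xf=0x0 → a

v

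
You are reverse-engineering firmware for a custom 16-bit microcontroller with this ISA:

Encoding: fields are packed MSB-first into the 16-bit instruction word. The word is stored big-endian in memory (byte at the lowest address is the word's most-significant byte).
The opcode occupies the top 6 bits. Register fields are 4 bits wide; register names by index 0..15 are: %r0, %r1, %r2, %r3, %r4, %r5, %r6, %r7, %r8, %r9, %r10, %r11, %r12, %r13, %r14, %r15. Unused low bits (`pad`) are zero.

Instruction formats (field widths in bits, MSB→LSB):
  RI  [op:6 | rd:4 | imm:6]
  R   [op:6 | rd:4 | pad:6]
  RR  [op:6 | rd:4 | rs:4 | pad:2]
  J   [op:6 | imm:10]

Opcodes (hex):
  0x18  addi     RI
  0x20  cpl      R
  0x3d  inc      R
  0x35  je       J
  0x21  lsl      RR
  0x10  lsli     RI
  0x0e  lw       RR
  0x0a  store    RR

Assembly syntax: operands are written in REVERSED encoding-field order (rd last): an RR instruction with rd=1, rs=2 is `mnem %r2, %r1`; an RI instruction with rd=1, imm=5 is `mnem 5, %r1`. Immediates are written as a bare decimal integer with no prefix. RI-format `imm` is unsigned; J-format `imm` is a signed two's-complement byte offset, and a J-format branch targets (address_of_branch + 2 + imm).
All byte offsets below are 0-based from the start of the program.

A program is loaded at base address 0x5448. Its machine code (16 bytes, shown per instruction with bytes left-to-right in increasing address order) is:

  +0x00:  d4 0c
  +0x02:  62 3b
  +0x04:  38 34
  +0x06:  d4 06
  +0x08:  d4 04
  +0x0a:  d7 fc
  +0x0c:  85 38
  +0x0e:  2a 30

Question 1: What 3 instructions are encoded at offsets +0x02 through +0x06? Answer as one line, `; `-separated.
@+02  big-endian(62 3b) = 0x623b
  op=0x623b>>10=0x18 ⇒ addi (RI)
  rd: (w>>6)&0xf=0x8 → %r8
  imm: (w>>0)&0x3f=0x3b → 59
@+04  big-endian(38 34) = 0x3834
  op=0x3834>>10=0xe ⇒ lw (RR)
  rd: (w>>6)&0xf=0x0 → %r0
  rs: (w>>2)&0xf=0xd → %r13
@+06  big-endian(d4 06) = 0xd406
  op=0xd406>>10=0x35 ⇒ je (J)
  imm: (w>>0)&0x3ff=0x6 → 6

addi 59, %r8; lw %r13, %r0; je 6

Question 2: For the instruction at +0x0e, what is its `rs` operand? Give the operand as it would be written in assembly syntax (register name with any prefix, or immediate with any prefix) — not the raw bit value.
[0e] 2a 30 → 0x2a30
  opcode bits[15:10]=0xa: store/RR
  rd: (w>>6)&0xf=0x8 → %r8
  rs: (w>>2)&0xf=0xc → %r12

%r12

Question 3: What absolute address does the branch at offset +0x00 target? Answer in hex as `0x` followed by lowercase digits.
0x5456

off 0x00: read d4 0c as big → 0xd40c
  op=0xd40c>>10=0x35 ⇒ je (J)
  [9:0] imm=12 = 12
  target = base 0x5448 + off 0x00 + 2 + imm 12 = 0x5456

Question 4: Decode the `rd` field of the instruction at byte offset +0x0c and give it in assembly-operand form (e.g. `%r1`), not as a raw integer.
@+0c  big-endian(85 38) = 0x8538
  opcode bits[15:10]=0x21: lsl/RR
  [9:6] rd=4 = %r4
  [5:2] rs=14 = %r14

%r4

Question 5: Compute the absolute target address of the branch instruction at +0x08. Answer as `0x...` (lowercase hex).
0x5456

[08] d4 04 → 0xd404
  op=0xd404>>10=0x35 ⇒ je (J)
  imm: (w>>0)&0x3ff=0x4 → 4
  target = base 0x5448 + off 0x08 + 2 + imm 4 = 0x5456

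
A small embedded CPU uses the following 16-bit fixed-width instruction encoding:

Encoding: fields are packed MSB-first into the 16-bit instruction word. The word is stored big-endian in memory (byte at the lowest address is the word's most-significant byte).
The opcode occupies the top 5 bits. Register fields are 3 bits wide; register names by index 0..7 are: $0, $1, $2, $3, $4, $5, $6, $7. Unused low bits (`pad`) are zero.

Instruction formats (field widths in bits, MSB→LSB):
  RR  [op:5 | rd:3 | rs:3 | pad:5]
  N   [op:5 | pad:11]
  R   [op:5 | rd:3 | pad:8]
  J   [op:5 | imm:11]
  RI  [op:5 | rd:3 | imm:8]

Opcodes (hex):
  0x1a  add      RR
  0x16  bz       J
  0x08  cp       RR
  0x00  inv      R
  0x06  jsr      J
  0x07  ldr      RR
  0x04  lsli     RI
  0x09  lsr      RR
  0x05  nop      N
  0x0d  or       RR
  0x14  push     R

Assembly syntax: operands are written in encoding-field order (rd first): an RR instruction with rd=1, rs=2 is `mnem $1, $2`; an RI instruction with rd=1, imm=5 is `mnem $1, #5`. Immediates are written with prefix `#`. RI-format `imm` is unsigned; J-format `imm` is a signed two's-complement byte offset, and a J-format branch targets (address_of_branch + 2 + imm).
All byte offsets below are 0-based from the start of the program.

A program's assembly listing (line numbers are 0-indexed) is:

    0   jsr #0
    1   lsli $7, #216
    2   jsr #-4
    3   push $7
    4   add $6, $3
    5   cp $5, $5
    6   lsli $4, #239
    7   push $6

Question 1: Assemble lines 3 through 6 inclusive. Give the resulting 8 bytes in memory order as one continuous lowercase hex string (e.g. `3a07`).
a700d66045a024ef

line 3 (push): pack op=0x14:5|rd=7:3|pad=0:8 = 0xa700; big→ a7 00
line 4 (add): pack op=0x1a:5|rd=6:3|rs=3:3|pad=0:5 = 0xd660; big→ d6 60
line 5 (cp): pack op=0x8:5|rd=5:3|rs=5:3|pad=0:5 = 0x45a0; big→ 45 a0
line 6 (lsli): pack op=0x4:5|rd=4:3|imm=239:8 = 0x24ef; big→ 24 ef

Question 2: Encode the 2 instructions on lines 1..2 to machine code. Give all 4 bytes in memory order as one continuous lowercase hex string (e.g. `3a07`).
1. lsli fields op=0x4:5|rd=7:3|imm=216:8 → word 27d8h → 27 d8
2. jsr fields op=0x6:5|imm=-4:11 → word 37fch → 37 fc

27d837fc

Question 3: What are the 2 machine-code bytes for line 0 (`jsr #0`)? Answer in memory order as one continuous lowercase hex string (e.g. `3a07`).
3000

L0: jsr op=0x6:5|imm=0:11 ⇒ 0x3000 ⇒ big 30 00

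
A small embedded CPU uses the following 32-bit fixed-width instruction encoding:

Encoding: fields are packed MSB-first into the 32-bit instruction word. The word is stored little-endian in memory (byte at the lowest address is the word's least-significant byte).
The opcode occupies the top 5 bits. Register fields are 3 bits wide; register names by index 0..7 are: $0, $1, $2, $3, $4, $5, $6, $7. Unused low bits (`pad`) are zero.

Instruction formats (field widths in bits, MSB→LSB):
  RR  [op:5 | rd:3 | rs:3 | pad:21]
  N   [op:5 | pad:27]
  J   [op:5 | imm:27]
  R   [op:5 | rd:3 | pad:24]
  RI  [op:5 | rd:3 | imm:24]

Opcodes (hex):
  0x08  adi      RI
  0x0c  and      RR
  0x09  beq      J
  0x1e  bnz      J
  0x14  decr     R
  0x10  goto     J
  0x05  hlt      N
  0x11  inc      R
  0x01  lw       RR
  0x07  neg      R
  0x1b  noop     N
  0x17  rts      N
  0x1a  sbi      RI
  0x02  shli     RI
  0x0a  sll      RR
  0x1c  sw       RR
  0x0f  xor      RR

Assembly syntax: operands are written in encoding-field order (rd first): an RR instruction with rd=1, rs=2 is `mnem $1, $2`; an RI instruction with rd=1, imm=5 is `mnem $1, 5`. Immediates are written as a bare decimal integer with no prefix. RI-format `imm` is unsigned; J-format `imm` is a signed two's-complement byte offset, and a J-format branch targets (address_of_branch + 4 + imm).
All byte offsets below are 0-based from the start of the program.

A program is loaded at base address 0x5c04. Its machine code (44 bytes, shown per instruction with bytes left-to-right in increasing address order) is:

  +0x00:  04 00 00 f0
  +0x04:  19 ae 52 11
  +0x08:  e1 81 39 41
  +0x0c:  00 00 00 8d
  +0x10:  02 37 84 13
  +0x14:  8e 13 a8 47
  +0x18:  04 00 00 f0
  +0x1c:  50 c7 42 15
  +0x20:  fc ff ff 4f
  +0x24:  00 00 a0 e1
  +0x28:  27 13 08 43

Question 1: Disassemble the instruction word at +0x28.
adi $3, 529191

off 0x28: read 27 13 08 43 as little → 0x43081327
  top 5b → 0x8 → adi [RI]
  rd: (w>>24)&0x7=0x3 → $3
  imm: (w>>0)&0xffffff=0x81327 → 529191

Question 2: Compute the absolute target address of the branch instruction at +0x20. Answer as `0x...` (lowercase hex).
0x5c24

@+20  little-endian(fc ff ff 4f) = 0x4ffffffc
  op=0x4ffffffc>>27=0x9 ⇒ beq (J)
  imm: (w>>0)&0x7ffffff=0x7fffffc (s27→-4) → -4
  target = base 0x5c04 + off 0x20 + 4 + imm -4 = 0x5c24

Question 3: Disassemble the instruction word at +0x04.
shli $1, 5418521

[04] 19 ae 52 11 → 0x1152ae19
  op=0x1152ae19>>27=0x2 ⇒ shli (RI)
  [26:24] rd=1 = $1
  [23:0] imm=5418521 = 5418521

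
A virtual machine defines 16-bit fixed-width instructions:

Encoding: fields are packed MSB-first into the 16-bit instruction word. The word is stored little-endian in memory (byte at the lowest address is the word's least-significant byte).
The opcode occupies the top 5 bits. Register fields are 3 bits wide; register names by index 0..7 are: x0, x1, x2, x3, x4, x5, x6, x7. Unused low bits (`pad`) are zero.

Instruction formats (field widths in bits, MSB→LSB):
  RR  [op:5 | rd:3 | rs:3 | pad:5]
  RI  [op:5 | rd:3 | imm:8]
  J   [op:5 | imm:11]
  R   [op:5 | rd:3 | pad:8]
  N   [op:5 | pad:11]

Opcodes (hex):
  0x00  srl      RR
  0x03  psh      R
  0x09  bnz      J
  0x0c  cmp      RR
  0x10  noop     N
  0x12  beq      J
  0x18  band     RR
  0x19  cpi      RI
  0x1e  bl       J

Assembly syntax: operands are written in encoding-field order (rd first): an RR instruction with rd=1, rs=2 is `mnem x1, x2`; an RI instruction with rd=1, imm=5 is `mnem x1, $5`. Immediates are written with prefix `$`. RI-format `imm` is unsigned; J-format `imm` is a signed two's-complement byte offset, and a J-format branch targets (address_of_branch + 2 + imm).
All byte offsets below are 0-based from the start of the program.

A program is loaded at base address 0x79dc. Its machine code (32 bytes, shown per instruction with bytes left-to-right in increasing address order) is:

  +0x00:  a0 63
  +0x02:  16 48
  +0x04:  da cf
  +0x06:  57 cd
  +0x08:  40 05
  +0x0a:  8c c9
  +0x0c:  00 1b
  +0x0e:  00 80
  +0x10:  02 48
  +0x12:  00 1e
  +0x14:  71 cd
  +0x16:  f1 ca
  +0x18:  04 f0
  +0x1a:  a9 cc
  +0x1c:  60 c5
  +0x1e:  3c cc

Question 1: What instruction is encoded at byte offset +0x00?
cmp x3, x5

+0x00: a0 63 ⇒ word 0x63a0 (little)
  op=0x63a0>>11=0xc ⇒ cmp (RR)
  [10:8] rd=3 = x3
  [7:5] rs=5 = x5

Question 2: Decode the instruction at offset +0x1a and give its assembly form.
@+1a  little-endian(a9 cc) = 0xcca9
  op=0xcca9>>11=0x19 ⇒ cpi (RI)
  [10:8] rd=4 = x4
  [7:0] imm=169 = $169

cpi x4, $169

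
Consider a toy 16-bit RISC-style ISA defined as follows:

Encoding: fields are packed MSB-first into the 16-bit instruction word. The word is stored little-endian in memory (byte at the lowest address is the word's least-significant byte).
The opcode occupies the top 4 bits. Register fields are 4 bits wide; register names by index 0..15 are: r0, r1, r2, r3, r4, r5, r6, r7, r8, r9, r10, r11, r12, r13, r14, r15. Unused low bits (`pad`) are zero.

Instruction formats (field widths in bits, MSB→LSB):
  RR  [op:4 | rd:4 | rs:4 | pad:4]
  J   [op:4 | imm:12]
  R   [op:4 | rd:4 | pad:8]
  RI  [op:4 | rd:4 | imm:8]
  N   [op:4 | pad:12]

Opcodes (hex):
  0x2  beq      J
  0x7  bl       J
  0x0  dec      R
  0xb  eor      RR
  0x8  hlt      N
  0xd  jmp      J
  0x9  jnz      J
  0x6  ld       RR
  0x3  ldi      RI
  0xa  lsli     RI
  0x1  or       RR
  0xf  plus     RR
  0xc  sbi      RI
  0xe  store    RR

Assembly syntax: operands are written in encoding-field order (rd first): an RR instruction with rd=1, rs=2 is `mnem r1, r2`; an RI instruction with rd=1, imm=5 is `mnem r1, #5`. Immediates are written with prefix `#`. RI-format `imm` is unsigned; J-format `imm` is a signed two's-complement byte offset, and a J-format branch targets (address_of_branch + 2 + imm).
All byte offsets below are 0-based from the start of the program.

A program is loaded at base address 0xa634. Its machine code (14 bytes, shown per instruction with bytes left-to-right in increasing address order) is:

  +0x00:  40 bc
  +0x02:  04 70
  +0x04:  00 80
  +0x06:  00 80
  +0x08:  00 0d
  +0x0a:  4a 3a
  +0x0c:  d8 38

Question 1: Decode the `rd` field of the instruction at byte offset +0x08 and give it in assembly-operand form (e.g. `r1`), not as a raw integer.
r13

off 0x08: read 00 0d as little → 0x0d00
  top 4b → 0x0 → dec [R]
  rd: (w>>8)&0xf=0xd → r13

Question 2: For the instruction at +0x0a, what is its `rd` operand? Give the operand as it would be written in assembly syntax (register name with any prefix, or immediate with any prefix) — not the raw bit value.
@+0a  little-endian(4a 3a) = 0x3a4a
  top 4b → 0x3 → ldi [RI]
  [11:8] rd=10 = r10
  [7:0] imm=74 = #74

r10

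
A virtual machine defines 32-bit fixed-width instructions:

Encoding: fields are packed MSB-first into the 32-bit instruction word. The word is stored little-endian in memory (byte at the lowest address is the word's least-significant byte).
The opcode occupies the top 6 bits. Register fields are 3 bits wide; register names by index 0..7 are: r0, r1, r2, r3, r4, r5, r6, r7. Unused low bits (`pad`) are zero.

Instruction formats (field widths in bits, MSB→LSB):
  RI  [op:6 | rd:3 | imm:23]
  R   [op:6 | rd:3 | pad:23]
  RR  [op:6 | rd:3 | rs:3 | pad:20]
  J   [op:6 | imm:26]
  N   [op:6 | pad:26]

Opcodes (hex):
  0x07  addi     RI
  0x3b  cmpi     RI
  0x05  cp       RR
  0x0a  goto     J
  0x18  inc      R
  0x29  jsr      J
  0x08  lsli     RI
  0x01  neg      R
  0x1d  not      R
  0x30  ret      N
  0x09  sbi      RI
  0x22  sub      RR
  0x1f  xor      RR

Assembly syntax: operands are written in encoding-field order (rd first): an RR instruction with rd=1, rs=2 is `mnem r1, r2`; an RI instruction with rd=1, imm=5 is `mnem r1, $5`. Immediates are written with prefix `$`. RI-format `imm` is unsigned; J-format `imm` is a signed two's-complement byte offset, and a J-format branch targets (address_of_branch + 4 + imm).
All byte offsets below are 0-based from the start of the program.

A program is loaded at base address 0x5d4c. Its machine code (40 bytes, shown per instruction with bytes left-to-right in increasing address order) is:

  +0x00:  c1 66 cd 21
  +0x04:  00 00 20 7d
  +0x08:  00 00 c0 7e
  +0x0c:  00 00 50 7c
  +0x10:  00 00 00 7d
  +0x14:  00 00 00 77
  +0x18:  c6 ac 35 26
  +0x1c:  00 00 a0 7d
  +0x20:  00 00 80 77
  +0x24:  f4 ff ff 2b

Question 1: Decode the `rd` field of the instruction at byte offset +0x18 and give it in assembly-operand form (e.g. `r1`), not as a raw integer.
[18] c6 ac 35 26 → 0x2635acc6
  top 6b → 0x9 → sbi [RI]
  rd: (w>>23)&0x7=0x4 → r4
  imm: (w>>0)&0x7fffff=0x35acc6 → $3517638

r4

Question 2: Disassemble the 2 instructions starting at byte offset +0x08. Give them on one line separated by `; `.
xor r5, r4; xor r0, r5

@+08  little-endian(00 00 c0 7e) = 0x7ec00000
  opcode bits[31:26]=0x1f: xor/RR
  [25:23] rd=5 = r5
  [22:20] rs=4 = r4
@+0c  little-endian(00 00 50 7c) = 0x7c500000
  opcode bits[31:26]=0x1f: xor/RR
  [25:23] rd=0 = r0
  [22:20] rs=5 = r5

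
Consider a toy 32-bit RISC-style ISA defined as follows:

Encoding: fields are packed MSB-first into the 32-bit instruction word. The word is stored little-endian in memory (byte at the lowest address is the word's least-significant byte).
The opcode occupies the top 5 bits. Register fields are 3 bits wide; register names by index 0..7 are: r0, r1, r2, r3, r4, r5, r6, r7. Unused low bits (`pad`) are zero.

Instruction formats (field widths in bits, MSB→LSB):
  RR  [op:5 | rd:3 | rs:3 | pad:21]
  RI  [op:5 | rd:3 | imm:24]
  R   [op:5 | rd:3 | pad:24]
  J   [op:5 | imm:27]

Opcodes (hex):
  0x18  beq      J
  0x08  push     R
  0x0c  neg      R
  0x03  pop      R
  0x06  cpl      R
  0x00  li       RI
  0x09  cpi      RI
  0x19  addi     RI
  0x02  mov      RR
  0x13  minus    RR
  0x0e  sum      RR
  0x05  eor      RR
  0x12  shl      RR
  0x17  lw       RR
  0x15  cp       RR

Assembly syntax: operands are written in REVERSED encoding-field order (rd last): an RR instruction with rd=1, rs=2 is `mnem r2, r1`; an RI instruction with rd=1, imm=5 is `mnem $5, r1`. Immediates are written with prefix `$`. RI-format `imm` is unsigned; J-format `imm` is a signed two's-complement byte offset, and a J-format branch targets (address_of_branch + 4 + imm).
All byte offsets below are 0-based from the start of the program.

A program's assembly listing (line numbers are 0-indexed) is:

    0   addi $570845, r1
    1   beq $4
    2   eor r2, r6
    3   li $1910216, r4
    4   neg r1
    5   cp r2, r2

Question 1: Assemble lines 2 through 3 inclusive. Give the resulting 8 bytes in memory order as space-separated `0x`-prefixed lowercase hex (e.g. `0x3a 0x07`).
L2: eor op=0x5:5|rd=6:3|rs=2:3|pad=0:21 ⇒ 0x2e400000 ⇒ little 00 00 40 2e
L3: li op=0x0:5|rd=4:3|imm=1910216:24 ⇒ 0x041d25c8 ⇒ little c8 25 1d 04

0x00 0x00 0x40 0x2e 0xc8 0x25 0x1d 0x04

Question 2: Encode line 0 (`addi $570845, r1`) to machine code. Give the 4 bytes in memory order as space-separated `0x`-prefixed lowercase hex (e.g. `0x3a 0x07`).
line 0 (addi): pack op=0x19:5|rd=1:3|imm=570845:24 = 0xc908b5dd; little→ dd b5 08 c9

0xdd 0xb5 0x08 0xc9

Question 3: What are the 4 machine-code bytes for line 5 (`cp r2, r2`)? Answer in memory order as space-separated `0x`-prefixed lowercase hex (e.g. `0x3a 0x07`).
0x00 0x00 0x40 0xaa

5. cp fields op=0x15:5|rd=2:3|rs=2:3|pad=0:21 → word aa400000h → 00 00 40 aa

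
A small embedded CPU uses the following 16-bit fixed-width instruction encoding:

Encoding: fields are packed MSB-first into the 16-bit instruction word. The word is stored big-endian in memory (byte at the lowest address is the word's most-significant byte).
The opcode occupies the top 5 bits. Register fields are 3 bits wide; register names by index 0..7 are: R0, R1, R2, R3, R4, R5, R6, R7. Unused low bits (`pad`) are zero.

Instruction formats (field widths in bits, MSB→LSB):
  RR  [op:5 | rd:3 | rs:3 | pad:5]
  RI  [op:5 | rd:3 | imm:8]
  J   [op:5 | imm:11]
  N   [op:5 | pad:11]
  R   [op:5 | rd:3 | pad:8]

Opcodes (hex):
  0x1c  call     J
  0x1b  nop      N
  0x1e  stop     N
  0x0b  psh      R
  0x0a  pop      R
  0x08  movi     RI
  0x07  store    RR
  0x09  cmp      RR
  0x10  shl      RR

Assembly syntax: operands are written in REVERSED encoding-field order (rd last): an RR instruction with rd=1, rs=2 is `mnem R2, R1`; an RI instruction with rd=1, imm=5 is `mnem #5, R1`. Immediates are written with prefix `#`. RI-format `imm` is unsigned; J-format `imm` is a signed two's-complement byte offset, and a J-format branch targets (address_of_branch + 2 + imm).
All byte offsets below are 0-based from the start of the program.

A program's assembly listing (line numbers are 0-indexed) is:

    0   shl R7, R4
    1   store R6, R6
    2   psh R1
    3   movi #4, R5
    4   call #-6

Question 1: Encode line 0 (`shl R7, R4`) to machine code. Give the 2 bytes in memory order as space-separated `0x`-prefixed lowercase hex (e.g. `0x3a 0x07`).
0. shl fields op=0x10:5|rd=4:3|rs=7:3|pad=0:5 → word 84e0h → 84 e0

0x84 0xe0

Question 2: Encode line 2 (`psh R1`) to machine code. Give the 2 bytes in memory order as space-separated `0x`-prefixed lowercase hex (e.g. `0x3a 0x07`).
0x59 0x00

2. psh fields op=0xb:5|rd=1:3|pad=0:8 → word 5900h → 59 00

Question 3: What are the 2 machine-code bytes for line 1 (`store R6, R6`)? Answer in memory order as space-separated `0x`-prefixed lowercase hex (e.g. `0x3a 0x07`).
L1: store op=0x7:5|rd=6:3|rs=6:3|pad=0:5 ⇒ 0x3ec0 ⇒ big 3e c0

0x3e 0xc0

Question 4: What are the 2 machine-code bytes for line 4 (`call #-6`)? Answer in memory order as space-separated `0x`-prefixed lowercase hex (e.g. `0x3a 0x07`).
0xe7 0xfa

line 4 (call): pack op=0x1c:5|imm=-6:11 = 0xe7fa; big→ e7 fa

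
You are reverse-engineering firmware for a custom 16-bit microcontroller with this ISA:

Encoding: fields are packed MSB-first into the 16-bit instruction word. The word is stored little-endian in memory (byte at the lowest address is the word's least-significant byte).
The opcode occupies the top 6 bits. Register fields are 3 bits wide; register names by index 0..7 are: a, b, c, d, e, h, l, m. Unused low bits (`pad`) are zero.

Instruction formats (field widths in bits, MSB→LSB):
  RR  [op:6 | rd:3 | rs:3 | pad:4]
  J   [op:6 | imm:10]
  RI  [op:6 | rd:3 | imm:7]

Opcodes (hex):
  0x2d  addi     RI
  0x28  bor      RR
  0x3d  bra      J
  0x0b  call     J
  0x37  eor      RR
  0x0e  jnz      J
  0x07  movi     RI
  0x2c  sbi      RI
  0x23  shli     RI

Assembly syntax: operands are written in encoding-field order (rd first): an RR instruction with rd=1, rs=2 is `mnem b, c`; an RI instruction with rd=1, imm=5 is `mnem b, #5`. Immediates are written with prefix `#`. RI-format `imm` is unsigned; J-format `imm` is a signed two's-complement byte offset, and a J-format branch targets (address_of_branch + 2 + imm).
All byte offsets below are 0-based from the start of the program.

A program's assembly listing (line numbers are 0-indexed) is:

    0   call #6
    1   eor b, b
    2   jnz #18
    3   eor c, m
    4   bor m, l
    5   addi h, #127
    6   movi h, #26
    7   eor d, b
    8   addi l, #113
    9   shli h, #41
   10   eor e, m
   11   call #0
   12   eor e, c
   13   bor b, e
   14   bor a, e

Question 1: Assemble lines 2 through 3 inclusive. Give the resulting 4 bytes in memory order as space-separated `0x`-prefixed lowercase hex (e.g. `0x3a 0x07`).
line 2 (jnz): pack op=0xe:6|imm=18:10 = 0x3812; little→ 12 38
line 3 (eor): pack op=0x37:6|rd=2:3|rs=7:3|pad=0:4 = 0xdd70; little→ 70 dd

0x12 0x38 0x70 0xdd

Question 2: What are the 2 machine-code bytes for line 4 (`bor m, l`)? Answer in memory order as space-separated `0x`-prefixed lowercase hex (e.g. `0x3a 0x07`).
line 4 (bor): pack op=0x28:6|rd=7:3|rs=6:3|pad=0:4 = 0xa3e0; little→ e0 a3

0xe0 0xa3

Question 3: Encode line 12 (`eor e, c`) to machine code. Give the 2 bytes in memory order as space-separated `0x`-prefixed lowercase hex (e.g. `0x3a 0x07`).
0x20 0xde

L12: eor op=0x37:6|rd=4:3|rs=2:3|pad=0:4 ⇒ 0xde20 ⇒ little 20 de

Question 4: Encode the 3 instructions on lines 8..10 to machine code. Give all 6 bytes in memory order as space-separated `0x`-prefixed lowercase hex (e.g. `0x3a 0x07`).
0x71 0xb7 0xa9 0x8e 0x70 0xde

line 8 (addi): pack op=0x2d:6|rd=6:3|imm=113:7 = 0xb771; little→ 71 b7
line 9 (shli): pack op=0x23:6|rd=5:3|imm=41:7 = 0x8ea9; little→ a9 8e
line 10 (eor): pack op=0x37:6|rd=4:3|rs=7:3|pad=0:4 = 0xde70; little→ 70 de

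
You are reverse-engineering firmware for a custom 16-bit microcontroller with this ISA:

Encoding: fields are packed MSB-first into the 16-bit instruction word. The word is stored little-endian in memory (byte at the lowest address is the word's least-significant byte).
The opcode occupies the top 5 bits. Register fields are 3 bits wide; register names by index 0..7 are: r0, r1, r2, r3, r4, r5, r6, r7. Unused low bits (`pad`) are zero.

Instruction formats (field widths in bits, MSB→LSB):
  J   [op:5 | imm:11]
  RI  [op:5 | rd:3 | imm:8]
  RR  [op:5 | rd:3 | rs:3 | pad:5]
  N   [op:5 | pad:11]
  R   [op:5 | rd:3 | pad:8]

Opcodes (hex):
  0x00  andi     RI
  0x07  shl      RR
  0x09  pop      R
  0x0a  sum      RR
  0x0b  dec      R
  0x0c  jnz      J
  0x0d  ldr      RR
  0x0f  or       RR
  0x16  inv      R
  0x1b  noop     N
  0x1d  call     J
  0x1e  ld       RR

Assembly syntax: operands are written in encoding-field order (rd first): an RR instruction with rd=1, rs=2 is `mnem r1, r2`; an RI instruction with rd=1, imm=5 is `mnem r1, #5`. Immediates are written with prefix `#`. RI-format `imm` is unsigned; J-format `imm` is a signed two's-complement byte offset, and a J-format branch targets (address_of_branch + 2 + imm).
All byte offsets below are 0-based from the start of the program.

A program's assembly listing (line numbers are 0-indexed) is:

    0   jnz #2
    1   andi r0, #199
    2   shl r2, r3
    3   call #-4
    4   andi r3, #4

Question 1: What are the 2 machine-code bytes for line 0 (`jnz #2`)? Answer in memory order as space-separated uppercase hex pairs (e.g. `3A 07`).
02 60

0. jnz fields op=0xc:5|imm=2:11 → word 6002h → 02 60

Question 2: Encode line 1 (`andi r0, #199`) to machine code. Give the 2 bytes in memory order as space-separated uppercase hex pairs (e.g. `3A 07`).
C7 00

L1: andi op=0x0:5|rd=0:3|imm=199:8 ⇒ 0x00c7 ⇒ little c7 00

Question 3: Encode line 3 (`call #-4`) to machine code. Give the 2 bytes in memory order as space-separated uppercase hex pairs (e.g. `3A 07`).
L3: call op=0x1d:5|imm=-4:11 ⇒ 0xeffc ⇒ little fc ef

FC EF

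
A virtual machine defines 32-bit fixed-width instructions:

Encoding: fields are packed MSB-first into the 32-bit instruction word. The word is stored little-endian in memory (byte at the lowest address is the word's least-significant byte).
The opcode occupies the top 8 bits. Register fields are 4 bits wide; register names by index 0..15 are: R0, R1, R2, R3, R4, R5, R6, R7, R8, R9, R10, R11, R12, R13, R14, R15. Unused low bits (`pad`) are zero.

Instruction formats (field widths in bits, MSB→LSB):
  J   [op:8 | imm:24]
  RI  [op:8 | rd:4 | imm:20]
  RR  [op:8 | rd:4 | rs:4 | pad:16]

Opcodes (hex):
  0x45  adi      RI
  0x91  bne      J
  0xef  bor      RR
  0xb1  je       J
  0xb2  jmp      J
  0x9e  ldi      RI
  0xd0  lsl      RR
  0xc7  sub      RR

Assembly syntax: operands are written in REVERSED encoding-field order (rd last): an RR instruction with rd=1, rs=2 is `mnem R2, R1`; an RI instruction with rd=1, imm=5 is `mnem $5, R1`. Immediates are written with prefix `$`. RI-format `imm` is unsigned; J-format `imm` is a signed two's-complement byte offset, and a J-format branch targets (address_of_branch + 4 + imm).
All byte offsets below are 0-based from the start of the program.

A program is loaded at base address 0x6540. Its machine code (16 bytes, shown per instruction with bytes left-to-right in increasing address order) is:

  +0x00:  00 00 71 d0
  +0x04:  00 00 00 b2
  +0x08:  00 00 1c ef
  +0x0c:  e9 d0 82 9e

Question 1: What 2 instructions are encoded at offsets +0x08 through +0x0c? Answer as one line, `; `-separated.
@+08  little-endian(00 00 1c ef) = 0xef1c0000
  op=0xef1c0000>>24=0xef ⇒ bor (RR)
  rd@[23:20]=0x1 ⇒ R1
  rs@[19:16]=0xc ⇒ R12
@+0c  little-endian(e9 d0 82 9e) = 0x9e82d0e9
  op=0x9e82d0e9>>24=0x9e ⇒ ldi (RI)
  rd@[23:20]=0x8 ⇒ R8
  imm@[19:0]=0x2d0e9 ⇒ $184553

bor R12, R1; ldi $184553, R8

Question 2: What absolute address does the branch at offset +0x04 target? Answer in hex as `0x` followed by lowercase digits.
0x6548

@+04  little-endian(00 00 00 b2) = 0xb2000000
  top 8b → 0xb2 → jmp [J]
  [23:0] imm=0 = $0
  target = base 0x6540 + off 0x04 + 4 + imm 0 = 0x6548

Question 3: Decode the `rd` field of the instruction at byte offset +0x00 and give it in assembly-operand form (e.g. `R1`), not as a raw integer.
[00] 00 00 71 d0 → 0xd0710000
  op=0xd0710000>>24=0xd0 ⇒ lsl (RR)
  [23:20] rd=7 = R7
  [19:16] rs=1 = R1

R7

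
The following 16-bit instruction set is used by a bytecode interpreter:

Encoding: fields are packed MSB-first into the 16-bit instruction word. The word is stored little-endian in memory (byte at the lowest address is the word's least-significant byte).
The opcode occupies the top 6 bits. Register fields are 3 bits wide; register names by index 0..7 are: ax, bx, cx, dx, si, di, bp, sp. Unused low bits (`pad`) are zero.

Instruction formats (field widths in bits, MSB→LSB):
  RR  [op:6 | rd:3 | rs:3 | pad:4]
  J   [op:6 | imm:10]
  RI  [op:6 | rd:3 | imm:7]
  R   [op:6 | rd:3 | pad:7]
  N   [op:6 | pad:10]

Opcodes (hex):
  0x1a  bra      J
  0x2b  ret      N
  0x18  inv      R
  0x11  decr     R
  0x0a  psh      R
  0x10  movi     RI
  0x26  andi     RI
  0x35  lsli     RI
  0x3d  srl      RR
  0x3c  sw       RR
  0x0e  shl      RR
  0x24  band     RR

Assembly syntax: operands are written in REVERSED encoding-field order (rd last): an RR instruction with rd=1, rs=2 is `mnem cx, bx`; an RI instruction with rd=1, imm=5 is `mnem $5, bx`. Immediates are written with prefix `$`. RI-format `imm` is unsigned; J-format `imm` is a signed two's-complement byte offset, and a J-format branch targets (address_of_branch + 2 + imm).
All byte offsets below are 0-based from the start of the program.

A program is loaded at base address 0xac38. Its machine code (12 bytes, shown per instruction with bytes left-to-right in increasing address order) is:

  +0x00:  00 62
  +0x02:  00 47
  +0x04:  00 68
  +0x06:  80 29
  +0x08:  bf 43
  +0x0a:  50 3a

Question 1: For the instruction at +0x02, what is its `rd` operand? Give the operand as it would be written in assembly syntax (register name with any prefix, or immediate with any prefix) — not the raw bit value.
+0x02: 00 47 ⇒ word 0x4700 (little)
  top 6b → 0x11 → decr [R]
  rd@[9:7]=0x6 ⇒ bp

bp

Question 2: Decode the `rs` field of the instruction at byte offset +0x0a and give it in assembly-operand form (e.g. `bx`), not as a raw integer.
[0a] 50 3a → 0x3a50
  opcode bits[15:10]=0xe: shl/RR
  rd@[9:7]=0x4 ⇒ si
  rs@[6:4]=0x5 ⇒ di

di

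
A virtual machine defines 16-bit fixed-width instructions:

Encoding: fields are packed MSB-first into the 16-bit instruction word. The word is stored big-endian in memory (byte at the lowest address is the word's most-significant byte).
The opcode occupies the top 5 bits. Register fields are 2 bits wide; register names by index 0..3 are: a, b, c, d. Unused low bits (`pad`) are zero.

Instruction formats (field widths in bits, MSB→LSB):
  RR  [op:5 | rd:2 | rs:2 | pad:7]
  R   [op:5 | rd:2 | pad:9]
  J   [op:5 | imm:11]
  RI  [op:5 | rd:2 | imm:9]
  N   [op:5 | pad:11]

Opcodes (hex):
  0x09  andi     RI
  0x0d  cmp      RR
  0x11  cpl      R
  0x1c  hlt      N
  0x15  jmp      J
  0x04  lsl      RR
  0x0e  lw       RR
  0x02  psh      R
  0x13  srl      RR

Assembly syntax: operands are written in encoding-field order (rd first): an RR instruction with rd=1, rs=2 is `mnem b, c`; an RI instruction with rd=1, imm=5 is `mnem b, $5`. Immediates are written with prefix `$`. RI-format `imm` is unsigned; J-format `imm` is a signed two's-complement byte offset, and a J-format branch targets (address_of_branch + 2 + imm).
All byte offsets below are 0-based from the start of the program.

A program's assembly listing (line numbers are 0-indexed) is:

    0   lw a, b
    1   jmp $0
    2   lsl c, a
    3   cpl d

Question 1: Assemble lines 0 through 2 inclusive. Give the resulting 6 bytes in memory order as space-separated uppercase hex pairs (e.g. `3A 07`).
70 80 A8 00 24 00

line 0 (lw): pack op=0xe:5|rd=0:2|rs=1:2|pad=0:7 = 0x7080; big→ 70 80
line 1 (jmp): pack op=0x15:5|imm=0:11 = 0xa800; big→ a8 00
line 2 (lsl): pack op=0x4:5|rd=2:2|rs=0:2|pad=0:7 = 0x2400; big→ 24 00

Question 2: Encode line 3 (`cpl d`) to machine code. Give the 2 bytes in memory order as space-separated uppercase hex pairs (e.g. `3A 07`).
8E 00

3. cpl fields op=0x11:5|rd=3:2|pad=0:9 → word 8e00h → 8e 00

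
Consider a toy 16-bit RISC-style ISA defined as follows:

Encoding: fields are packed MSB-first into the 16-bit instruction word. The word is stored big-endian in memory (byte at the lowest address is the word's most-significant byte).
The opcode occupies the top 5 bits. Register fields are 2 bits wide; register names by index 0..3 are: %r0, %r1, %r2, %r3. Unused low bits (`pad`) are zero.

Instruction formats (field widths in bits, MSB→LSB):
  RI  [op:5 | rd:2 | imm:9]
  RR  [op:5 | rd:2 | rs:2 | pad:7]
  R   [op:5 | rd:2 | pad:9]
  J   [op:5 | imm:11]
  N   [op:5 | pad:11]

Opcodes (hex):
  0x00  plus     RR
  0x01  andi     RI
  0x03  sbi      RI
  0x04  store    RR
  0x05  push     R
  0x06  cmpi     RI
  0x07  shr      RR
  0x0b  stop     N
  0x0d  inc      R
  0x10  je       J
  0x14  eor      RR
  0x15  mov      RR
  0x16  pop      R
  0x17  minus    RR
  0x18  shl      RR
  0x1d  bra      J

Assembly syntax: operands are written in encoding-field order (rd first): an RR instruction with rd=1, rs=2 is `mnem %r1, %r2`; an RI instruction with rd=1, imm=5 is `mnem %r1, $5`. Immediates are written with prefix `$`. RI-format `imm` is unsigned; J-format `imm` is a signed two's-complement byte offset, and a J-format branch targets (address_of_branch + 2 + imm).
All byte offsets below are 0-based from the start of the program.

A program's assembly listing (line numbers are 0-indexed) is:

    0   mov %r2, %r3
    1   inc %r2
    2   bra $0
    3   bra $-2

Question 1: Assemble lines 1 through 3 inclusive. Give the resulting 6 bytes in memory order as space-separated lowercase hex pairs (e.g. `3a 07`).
line 1 (inc): pack op=0xd:5|rd=2:2|pad=0:9 = 0x6c00; big→ 6c 00
line 2 (bra): pack op=0x1d:5|imm=0:11 = 0xe800; big→ e8 00
line 3 (bra): pack op=0x1d:5|imm=-2:11 = 0xeffe; big→ ef fe

6c 00 e8 00 ef fe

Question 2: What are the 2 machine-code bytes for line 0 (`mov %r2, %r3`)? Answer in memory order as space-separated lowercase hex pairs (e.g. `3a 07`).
L0: mov op=0x15:5|rd=2:2|rs=3:2|pad=0:7 ⇒ 0xad80 ⇒ big ad 80

ad 80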